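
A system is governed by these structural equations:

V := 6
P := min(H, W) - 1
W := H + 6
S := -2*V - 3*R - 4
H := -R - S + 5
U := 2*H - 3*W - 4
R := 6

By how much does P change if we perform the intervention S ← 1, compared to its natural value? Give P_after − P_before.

The intervention breaks the incoming arrows to S: S := -2*V - 3*R - 4 no longer applies, and S = 1.
H = -R - S + 5  [with R=6, S=1]  = -2
W = H + 6  [with H=-2]  = 4
P = min(H, W) - 1  [with H=-2, W=4]  = -3
Without intervention: S = -2*V - 3*R - 4  [with V=6, R=6]  = -34; H = -R - S + 5  [with R=6, S=-34]  = 33; W = H + 6  [with H=33]  = 39; P = min(H, W) - 1  [with H=33, W=39]  = 32.
Change = -3 − 32 = -35.

-35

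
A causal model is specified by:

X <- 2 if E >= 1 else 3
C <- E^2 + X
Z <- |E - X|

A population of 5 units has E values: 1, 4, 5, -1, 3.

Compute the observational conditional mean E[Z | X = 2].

1.75

Observing X=2 restricts to units where X's equation naturally yields 2: E ∈ {1, 4, 5, 3}. In that subpopulation Z = 1, 2, 3, 1, mean 1.75.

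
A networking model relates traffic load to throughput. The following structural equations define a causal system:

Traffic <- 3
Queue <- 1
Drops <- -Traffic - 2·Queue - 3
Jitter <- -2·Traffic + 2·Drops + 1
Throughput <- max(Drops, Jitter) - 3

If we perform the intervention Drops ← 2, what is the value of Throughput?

do(Drops=2) replaces the equation Drops <- -Traffic - 2·Queue - 3 with the constant Drops = 2.
Jitter = -2·Traffic + 2·Drops + 1  [with Traffic=3, Drops=2]  = -1
Throughput = max(Drops, Jitter) - 3  [with Drops=2, Jitter=-1]  = -1

-1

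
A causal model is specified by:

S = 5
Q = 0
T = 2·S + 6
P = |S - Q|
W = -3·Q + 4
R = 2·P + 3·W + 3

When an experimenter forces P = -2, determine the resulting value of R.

Under do(P=-2), the mechanism P = |S - Q| is discarded; P is fixed at -2.
W = -3·Q + 4  [with Q=0]  = 4
R = 2·P + 3·W + 3  [with P=-2, W=4]  = 11

11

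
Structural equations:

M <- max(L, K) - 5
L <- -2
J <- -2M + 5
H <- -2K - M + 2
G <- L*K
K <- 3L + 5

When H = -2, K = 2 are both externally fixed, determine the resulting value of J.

11

The joint intervention fixes H = -2, K = 2, removing each variable's own equation.
M = max(L, K) - 5  [with L=-2, K=2]  = -3
J = -2M + 5  [with M=-3]  = 11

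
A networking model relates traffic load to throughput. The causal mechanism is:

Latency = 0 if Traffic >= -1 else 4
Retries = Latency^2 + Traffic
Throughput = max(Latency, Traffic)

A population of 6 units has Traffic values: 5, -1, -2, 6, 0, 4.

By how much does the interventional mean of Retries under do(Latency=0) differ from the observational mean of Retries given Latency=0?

-0.8

do(Latency=0) breaks Latency's dependence on Traffic. With Latency=0 fixed, Retries across the units is 5, -1, -2, 6, 0, 4, mean 2.
E[Retries|Latency=0] averages over only the 5 units with Latency=0 (Traffic = 5, -1, 6, 0, 4): Retries = 5, -1, 6, 0, 4, mean 2.8.
Difference = 2 − 2.8 = -0.8.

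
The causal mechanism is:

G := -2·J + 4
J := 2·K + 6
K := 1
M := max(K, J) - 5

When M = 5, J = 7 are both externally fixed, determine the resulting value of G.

The joint intervention fixes M = 5, J = 7, removing each variable's own equation.
G = -2·J + 4  [with J=7]  = -10

-10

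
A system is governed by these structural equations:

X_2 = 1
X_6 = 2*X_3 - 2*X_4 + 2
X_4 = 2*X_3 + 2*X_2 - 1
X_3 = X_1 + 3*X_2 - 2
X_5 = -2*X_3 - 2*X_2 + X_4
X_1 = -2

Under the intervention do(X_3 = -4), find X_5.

do(X_3=-4) replaces the equation X_3 = X_1 + 3*X_2 - 2 with the constant X_3 = -4.
X_4 = 2*X_3 + 2*X_2 - 1  [with X_3=-4, X_2=1]  = -7
X_5 = -2*X_3 - 2*X_2 + X_4  [with X_3=-4, X_2=1, X_4=-7]  = -1

-1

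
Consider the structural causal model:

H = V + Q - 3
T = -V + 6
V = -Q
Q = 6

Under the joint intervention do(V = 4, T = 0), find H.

7

The joint intervention fixes V = 4, T = 0, removing each variable's own equation.
H = V + Q - 3  [with V=4, Q=6]  = 7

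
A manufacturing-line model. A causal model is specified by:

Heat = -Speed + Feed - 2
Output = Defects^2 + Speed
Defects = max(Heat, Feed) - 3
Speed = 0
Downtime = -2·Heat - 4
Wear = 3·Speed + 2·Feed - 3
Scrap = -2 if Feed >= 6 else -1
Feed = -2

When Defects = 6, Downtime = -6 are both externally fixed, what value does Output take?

Setting Defects = 6, Downtime = -6 by intervention discards those variables' equations.
Output = Defects^2 + Speed  [with Defects=6, Speed=0]  = 36

36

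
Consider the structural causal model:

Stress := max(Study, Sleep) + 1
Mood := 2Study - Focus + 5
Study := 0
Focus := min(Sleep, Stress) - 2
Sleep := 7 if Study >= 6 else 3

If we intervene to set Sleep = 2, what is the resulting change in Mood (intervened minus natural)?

1

do(Sleep=2) replaces the equation Sleep := 7 if Study >= 6 else 3 with the constant Sleep = 2.
Stress = max(Study, Sleep) + 1  [with Study=0, Sleep=2]  = 3
Focus = min(Sleep, Stress) - 2  [with Sleep=2, Stress=3]  = 0
Mood = 2Study - Focus + 5  [with Study=0, Focus=0]  = 5
Without intervention: Sleep = 7 if Study >= 6 else 3  [with Study=0]  = 3; Stress = max(Study, Sleep) + 1  [with Study=0, Sleep=3]  = 4; Focus = min(Sleep, Stress) - 2  [with Sleep=3, Stress=4]  = 1; Mood = 2Study - Focus + 5  [with Study=0, Focus=1]  = 4.
Change = 5 − 4 = 1.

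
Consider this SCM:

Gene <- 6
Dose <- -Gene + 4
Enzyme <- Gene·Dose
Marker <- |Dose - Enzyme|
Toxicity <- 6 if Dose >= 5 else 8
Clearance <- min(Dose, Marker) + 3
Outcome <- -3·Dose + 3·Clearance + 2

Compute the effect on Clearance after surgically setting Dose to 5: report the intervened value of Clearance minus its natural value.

Under do(Dose=5), the mechanism Dose <- -Gene + 4 is discarded; Dose is fixed at 5.
Enzyme = Gene·Dose  [with Gene=6, Dose=5]  = 30
Marker = |Dose - Enzyme|  [with Dose=5, Enzyme=30]  = 25
Clearance = min(Dose, Marker) + 3  [with Dose=5, Marker=25]  = 8
Without intervention: Dose = -Gene + 4  [with Gene=6]  = -2; Enzyme = Gene·Dose  [with Gene=6, Dose=-2]  = -12; Marker = |Dose - Enzyme|  [with Dose=-2, Enzyme=-12]  = 10; Clearance = min(Dose, Marker) + 3  [with Dose=-2, Marker=10]  = 1.
Change = 8 − 1 = 7.

7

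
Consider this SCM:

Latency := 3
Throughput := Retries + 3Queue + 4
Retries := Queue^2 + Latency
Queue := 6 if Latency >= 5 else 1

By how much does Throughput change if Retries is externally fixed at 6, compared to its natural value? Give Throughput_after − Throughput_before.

2

The intervention breaks the incoming arrows to Retries: Retries := Queue^2 + Latency no longer applies, and Retries = 6.
Queue = 6 if Latency >= 5 else 1  [with Latency=3]  = 1
Throughput = Retries + 3Queue + 4  [with Retries=6, Queue=1]  = 13
Without intervention: Queue = 6 if Latency >= 5 else 1  [with Latency=3]  = 1; Retries = Queue^2 + Latency  [with Queue=1, Latency=3]  = 4; Throughput = Retries + 3Queue + 4  [with Retries=4, Queue=1]  = 11.
Change = 13 − 11 = 2.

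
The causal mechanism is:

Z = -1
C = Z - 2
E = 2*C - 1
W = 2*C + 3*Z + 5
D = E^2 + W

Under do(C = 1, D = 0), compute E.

The joint intervention fixes C = 1, D = 0, removing each variable's own equation.
E = 2*C - 1  [with C=1]  = 1

1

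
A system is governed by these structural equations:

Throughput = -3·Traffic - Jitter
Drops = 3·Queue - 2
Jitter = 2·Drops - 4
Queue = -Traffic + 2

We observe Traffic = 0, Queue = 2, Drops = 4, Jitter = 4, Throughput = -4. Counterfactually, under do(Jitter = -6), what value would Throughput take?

6

Intervening sets Jitter = -6 and removes its equation (Jitter = 2·Drops - 4).
Throughput = -3·Traffic - Jitter  [with Traffic=0, Jitter=-6]  = 6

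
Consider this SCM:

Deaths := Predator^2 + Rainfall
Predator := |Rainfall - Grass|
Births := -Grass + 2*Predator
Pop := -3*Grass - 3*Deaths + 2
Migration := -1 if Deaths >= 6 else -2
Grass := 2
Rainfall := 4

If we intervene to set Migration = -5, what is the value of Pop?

-28

Intervening sets Migration = -5 and removes its equation (Migration := -1 if Deaths >= 6 else -2).
No directed path runs from Migration to Pop, so Pop keeps its natural value.
Predator = |Rainfall - Grass|  [with Rainfall=4, Grass=2]  = 2
Deaths = Predator^2 + Rainfall  [with Predator=2, Rainfall=4]  = 8
Pop = -3*Grass - 3*Deaths + 2  [with Grass=2, Deaths=8]  = -28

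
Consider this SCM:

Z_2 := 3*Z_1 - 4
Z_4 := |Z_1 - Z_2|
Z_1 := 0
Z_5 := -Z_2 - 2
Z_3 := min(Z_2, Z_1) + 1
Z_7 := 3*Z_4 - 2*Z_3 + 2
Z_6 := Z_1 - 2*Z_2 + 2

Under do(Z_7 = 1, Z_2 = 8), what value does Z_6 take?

-14

Under do(Z_7 = 1, Z_2 = 8), each intervened variable's structural equation is replaced by its fixed value.
Z_6 = Z_1 - 2*Z_2 + 2  [with Z_1=0, Z_2=8]  = -14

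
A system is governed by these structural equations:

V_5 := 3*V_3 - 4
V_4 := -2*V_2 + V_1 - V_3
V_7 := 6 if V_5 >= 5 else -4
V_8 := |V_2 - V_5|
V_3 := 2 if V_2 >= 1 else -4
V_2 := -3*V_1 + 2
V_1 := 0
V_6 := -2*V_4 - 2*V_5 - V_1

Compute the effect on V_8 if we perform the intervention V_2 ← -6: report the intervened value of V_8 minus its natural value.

10

do(V_2=-6) replaces the equation V_2 := -3*V_1 + 2 with the constant V_2 = -6.
V_3 = 2 if V_2 >= 1 else -4  [with V_2=-6]  = -4
V_5 = 3*V_3 - 4  [with V_3=-4]  = -16
V_8 = |V_2 - V_5|  [with V_2=-6, V_5=-16]  = 10
Without intervention: V_2 = -3*V_1 + 2  [with V_1=0]  = 2; V_3 = 2 if V_2 >= 1 else -4  [with V_2=2]  = 2; V_5 = 3*V_3 - 4  [with V_3=2]  = 2; V_8 = |V_2 - V_5|  [with V_2=2, V_5=2]  = 0.
Change = 10 − 0 = 10.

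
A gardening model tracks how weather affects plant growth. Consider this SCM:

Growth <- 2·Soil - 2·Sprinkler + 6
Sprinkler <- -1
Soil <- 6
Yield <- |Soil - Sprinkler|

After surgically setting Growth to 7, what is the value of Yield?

The intervention breaks the incoming arrows to Growth: Growth <- 2·Soil - 2·Sprinkler + 6 no longer applies, and Growth = 7.
Yield is not downstream of the intervention, so its value is determined by the original equations.
Yield = |Soil - Sprinkler|  [with Soil=6, Sprinkler=-1]  = 7

7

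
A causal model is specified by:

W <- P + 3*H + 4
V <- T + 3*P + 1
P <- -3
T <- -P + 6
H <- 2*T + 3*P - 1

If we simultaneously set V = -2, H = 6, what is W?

19

The joint intervention fixes V = -2, H = 6, removing each variable's own equation.
W = P + 3*H + 4  [with P=-3, H=6]  = 19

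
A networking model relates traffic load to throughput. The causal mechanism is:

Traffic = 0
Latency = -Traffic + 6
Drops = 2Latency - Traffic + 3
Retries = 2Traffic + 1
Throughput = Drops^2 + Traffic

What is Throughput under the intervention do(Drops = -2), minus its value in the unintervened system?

do(Drops=-2) replaces the equation Drops = 2Latency - Traffic + 3 with the constant Drops = -2.
Throughput = Drops^2 + Traffic  [with Drops=-2, Traffic=0]  = 4
Without intervention: Latency = -Traffic + 6  [with Traffic=0]  = 6; Drops = 2Latency - Traffic + 3  [with Latency=6, Traffic=0]  = 15; Throughput = Drops^2 + Traffic  [with Drops=15, Traffic=0]  = 225.
Change = 4 − 225 = -221.

-221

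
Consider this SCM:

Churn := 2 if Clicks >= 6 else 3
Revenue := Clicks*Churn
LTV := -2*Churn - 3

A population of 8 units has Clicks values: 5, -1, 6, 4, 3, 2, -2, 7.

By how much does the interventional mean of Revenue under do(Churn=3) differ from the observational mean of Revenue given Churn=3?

Every unit gets Churn=3 under the intervention. Revenue values become 15, -3, 18, 12, 9, 6, -6, 21; E[Revenue|do(Churn=3)] = 9.
E[Revenue|Churn=3] averages over only the 6 units with Churn=3 (Clicks = 5, -1, 4, 3, 2, -2): Revenue = 15, -3, 12, 9, 6, -6, mean 5.5.
Difference = 9 − 5.5 = 3.5.

3.5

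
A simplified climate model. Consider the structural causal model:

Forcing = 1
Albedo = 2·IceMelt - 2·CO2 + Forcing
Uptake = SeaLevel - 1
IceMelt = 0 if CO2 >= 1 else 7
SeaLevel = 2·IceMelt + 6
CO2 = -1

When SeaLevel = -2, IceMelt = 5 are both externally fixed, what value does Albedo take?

Under do(SeaLevel = -2, IceMelt = 5), each intervened variable's structural equation is replaced by its fixed value.
Albedo = 2·IceMelt - 2·CO2 + Forcing  [with IceMelt=5, CO2=-1, Forcing=1]  = 13

13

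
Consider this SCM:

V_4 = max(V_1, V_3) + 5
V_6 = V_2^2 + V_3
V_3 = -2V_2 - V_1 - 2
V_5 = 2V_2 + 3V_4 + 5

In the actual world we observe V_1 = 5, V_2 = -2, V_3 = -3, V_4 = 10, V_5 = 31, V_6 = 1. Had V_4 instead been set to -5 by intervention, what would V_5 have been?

Intervening sets V_4 = -5 and removes its equation (V_4 = max(V_1, V_3) + 5).
V_5 = 2V_2 + 3V_4 + 5  [with V_2=-2, V_4=-5]  = -14

-14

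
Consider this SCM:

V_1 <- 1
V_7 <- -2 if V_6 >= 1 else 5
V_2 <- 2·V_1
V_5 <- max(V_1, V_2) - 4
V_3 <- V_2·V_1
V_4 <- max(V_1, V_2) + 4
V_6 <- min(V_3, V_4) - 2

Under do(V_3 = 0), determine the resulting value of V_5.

-2

do(V_3=0) replaces the equation V_3 <- V_2·V_1 with the constant V_3 = 0.
V_5 is not downstream of the intervention, so its value is determined by the original equations.
V_2 = 2·V_1  [with V_1=1]  = 2
V_5 = max(V_1, V_2) - 4  [with V_1=1, V_2=2]  = -2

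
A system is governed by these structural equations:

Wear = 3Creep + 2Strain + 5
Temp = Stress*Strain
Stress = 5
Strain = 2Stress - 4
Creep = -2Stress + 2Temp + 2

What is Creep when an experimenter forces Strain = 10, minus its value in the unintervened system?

Under do(Strain=10), the mechanism Strain = 2Stress - 4 is discarded; Strain is fixed at 10.
Temp = Stress*Strain  [with Stress=5, Strain=10]  = 50
Creep = -2Stress + 2Temp + 2  [with Stress=5, Temp=50]  = 92
Without intervention: Strain = 2Stress - 4  [with Stress=5]  = 6; Temp = Stress*Strain  [with Stress=5, Strain=6]  = 30; Creep = -2Stress + 2Temp + 2  [with Stress=5, Temp=30]  = 52.
Change = 92 − 52 = 40.

40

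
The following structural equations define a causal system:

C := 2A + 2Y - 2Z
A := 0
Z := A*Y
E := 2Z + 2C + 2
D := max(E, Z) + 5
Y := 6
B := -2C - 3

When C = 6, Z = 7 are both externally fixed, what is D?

33

The joint intervention fixes C = 6, Z = 7, removing each variable's own equation.
E = 2Z + 2C + 2  [with Z=7, C=6]  = 28
D = max(E, Z) + 5  [with E=28, Z=7]  = 33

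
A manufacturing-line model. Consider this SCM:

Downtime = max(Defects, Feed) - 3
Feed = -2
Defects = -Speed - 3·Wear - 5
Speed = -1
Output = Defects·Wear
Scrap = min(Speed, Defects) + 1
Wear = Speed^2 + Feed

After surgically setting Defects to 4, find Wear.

Under do(Defects=4), the mechanism Defects = -Speed - 3·Wear - 5 is discarded; Defects is fixed at 4.
Since Wear is not a descendant of the intervened variable, it is unaffected.
Wear = Speed^2 + Feed  [with Speed=-1, Feed=-2]  = -1

-1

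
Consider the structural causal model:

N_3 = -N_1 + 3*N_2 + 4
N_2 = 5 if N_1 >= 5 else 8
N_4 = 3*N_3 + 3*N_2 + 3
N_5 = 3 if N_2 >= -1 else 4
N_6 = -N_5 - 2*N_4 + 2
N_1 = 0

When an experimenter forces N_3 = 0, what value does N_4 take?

27

The intervention breaks the incoming arrows to N_3: N_3 = -N_1 + 3*N_2 + 4 no longer applies, and N_3 = 0.
N_2 = 5 if N_1 >= 5 else 8  [with N_1=0]  = 8
N_4 = 3*N_3 + 3*N_2 + 3  [with N_3=0, N_2=8]  = 27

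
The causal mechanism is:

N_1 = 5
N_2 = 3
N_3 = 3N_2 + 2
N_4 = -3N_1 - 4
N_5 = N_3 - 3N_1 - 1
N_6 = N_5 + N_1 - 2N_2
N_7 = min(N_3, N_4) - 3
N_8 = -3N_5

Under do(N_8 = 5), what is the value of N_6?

-6

The intervention breaks the incoming arrows to N_8: N_8 = -3N_5 no longer applies, and N_8 = 5.
N_6 is not downstream of the intervention, so its value is determined by the original equations.
N_3 = 3N_2 + 2  [with N_2=3]  = 11
N_5 = N_3 - 3N_1 - 1  [with N_3=11, N_1=5]  = -5
N_6 = N_5 + N_1 - 2N_2  [with N_5=-5, N_1=5, N_2=3]  = -6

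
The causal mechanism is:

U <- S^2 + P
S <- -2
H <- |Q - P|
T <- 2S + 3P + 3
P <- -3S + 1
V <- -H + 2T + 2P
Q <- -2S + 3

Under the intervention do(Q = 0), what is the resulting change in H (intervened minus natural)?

do(Q=0) replaces the equation Q <- -2S + 3 with the constant Q = 0.
P = -3S + 1  [with S=-2]  = 7
H = |Q - P|  [with Q=0, P=7]  = 7
Without intervention: P = -3S + 1  [with S=-2]  = 7; Q = -2S + 3  [with S=-2]  = 7; H = |Q - P|  [with Q=7, P=7]  = 0.
Change = 7 − 0 = 7.

7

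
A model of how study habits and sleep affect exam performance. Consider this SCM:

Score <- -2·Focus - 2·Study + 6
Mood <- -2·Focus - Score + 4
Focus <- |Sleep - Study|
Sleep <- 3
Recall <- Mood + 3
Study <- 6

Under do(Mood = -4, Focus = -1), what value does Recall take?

-1

The joint intervention fixes Mood = -4, Focus = -1, removing each variable's own equation.
Recall = Mood + 3  [with Mood=-4]  = -1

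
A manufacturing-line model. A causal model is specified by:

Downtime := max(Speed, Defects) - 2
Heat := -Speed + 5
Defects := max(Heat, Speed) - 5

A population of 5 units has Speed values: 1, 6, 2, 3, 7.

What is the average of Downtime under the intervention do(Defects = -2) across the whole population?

Under do(Defects=-2), Defects's equation is replaced by Defects=-2 for every unit. Per-unit Downtime: -1, 4, 0, 1, 5. Mean = 1.8.

1.8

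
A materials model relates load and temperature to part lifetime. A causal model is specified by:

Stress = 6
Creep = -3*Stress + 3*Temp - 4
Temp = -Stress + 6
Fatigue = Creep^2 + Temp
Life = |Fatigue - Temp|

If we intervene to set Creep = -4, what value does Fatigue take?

The intervention breaks the incoming arrows to Creep: Creep = -3*Stress + 3*Temp - 4 no longer applies, and Creep = -4.
Temp = -Stress + 6  [with Stress=6]  = 0
Fatigue = Creep^2 + Temp  [with Creep=-4, Temp=0]  = 16

16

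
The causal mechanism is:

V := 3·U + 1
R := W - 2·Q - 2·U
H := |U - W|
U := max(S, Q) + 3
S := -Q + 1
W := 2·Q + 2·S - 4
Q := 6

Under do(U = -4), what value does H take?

2

The intervention breaks the incoming arrows to U: U := max(S, Q) + 3 no longer applies, and U = -4.
S = -Q + 1  [with Q=6]  = -5
W = 2·Q + 2·S - 4  [with Q=6, S=-5]  = -2
H = |U - W|  [with U=-4, W=-2]  = 2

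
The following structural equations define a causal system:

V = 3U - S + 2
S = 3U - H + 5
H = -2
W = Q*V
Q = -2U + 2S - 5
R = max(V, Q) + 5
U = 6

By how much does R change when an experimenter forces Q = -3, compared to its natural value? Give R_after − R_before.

-36

Under do(Q=-3), the mechanism Q = -2U + 2S - 5 is discarded; Q is fixed at -3.
S = 3U - H + 5  [with U=6, H=-2]  = 25
V = 3U - S + 2  [with U=6, S=25]  = -5
R = max(V, Q) + 5  [with V=-5, Q=-3]  = 2
Without intervention: S = 3U - H + 5  [with U=6, H=-2]  = 25; V = 3U - S + 2  [with U=6, S=25]  = -5; Q = -2U + 2S - 5  [with U=6, S=25]  = 33; R = max(V, Q) + 5  [with V=-5, Q=33]  = 38.
Change = 2 − 38 = -36.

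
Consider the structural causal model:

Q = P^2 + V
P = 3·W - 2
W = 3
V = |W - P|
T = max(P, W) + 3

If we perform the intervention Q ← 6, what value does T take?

The intervention breaks the incoming arrows to Q: Q = P^2 + V no longer applies, and Q = 6.
Since T is not a descendant of the intervened variable, it is unaffected.
P = 3·W - 2  [with W=3]  = 7
T = max(P, W) + 3  [with P=7, W=3]  = 10

10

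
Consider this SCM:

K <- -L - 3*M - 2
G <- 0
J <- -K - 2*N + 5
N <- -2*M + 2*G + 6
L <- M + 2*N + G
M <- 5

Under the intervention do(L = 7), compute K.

Intervening sets L = 7 and removes its equation (L <- M + 2*N + G).
K = -L - 3*M - 2  [with L=7, M=5]  = -24

-24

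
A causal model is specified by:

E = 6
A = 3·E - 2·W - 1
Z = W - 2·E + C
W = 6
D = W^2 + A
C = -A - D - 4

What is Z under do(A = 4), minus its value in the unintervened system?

The intervention breaks the incoming arrows to A: A = 3·E - 2·W - 1 no longer applies, and A = 4.
D = W^2 + A  [with W=6, A=4]  = 40
C = -A - D - 4  [with A=4, D=40]  = -48
Z = W - 2·E + C  [with W=6, E=6, C=-48]  = -54
Without intervention: A = 3·E - 2·W - 1  [with E=6, W=6]  = 5; D = W^2 + A  [with W=6, A=5]  = 41; C = -A - D - 4  [with A=5, D=41]  = -50; Z = W - 2·E + C  [with W=6, E=6, C=-50]  = -56.
Change = -54 − (-56) = 2.

2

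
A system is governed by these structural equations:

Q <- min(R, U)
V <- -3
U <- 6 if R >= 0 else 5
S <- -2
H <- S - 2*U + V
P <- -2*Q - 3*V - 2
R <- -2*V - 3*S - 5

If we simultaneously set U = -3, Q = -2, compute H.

Under do(U = -3, Q = -2), each intervened variable's structural equation is replaced by its fixed value.
H = S - 2*U + V  [with S=-2, U=-3, V=-3]  = 1

1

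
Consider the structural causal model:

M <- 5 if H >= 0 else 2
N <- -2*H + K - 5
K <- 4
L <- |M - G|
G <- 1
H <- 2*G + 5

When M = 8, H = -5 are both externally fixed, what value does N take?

Under do(M = 8, H = -5), each intervened variable's structural equation is replaced by its fixed value.
N = -2*H + K - 5  [with H=-5, K=4]  = 9

9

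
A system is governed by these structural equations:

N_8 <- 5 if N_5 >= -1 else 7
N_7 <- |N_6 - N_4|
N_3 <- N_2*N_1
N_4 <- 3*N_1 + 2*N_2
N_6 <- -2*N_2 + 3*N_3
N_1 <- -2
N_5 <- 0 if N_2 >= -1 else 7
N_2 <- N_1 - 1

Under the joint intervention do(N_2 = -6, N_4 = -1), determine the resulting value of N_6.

48

The joint intervention fixes N_2 = -6, N_4 = -1, removing each variable's own equation.
N_3 = N_2*N_1  [with N_2=-6, N_1=-2]  = 12
N_6 = -2*N_2 + 3*N_3  [with N_2=-6, N_3=12]  = 48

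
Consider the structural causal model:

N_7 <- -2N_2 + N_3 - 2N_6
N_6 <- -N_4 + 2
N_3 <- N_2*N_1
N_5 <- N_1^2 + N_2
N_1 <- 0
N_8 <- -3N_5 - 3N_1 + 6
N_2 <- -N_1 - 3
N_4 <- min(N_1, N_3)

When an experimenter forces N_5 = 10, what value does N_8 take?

-24

do(N_5=10) replaces the equation N_5 <- N_1^2 + N_2 with the constant N_5 = 10.
N_8 = -3N_5 - 3N_1 + 6  [with N_5=10, N_1=0]  = -24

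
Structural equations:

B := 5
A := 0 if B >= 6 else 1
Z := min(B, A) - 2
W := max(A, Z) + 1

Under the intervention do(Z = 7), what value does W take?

The intervention breaks the incoming arrows to Z: Z := min(B, A) - 2 no longer applies, and Z = 7.
A = 0 if B >= 6 else 1  [with B=5]  = 1
W = max(A, Z) + 1  [with A=1, Z=7]  = 8

8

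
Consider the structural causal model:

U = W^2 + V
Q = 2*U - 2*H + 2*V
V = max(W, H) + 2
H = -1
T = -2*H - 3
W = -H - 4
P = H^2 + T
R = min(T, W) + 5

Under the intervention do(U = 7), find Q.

18

do(U=7) replaces the equation U = W^2 + V with the constant U = 7.
W = -H - 4  [with H=-1]  = -3
V = max(W, H) + 2  [with W=-3, H=-1]  = 1
Q = 2*U - 2*H + 2*V  [with U=7, H=-1, V=1]  = 18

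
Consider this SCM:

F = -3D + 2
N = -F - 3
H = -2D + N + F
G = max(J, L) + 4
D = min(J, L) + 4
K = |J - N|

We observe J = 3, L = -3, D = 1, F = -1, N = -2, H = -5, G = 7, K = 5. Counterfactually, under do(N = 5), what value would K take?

do(N=5) replaces the equation N = -F - 3 with the constant N = 5.
K = |J - N|  [with J=3, N=5]  = 2

2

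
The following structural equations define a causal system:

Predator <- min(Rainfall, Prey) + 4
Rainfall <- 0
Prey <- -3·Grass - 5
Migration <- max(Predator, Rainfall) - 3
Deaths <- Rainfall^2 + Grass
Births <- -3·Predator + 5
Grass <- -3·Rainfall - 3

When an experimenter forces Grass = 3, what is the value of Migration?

Under do(Grass=3), the mechanism Grass <- -3·Rainfall - 3 is discarded; Grass is fixed at 3.
Prey = -3·Grass - 5  [with Grass=3]  = -14
Predator = min(Rainfall, Prey) + 4  [with Rainfall=0, Prey=-14]  = -10
Migration = max(Predator, Rainfall) - 3  [with Predator=-10, Rainfall=0]  = -3

-3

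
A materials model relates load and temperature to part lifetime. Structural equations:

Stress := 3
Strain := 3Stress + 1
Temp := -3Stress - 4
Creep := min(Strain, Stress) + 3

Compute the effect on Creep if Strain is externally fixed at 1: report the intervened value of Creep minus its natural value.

-2

Under do(Strain=1), the mechanism Strain := 3Stress + 1 is discarded; Strain is fixed at 1.
Creep = min(Strain, Stress) + 3  [with Strain=1, Stress=3]  = 4
Without intervention: Strain = 3Stress + 1  [with Stress=3]  = 10; Creep = min(Strain, Stress) + 3  [with Strain=10, Stress=3]  = 6.
Change = 4 − 6 = -2.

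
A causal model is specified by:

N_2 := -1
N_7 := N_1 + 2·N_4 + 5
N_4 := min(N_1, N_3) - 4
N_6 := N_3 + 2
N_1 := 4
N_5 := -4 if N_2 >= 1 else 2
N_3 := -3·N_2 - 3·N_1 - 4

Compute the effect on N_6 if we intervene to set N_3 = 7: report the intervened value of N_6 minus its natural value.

20

The intervention breaks the incoming arrows to N_3: N_3 := -3·N_2 - 3·N_1 - 4 no longer applies, and N_3 = 7.
N_6 = N_3 + 2  [with N_3=7]  = 9
Without intervention: N_3 = -3·N_2 - 3·N_1 - 4  [with N_2=-1, N_1=4]  = -13; N_6 = N_3 + 2  [with N_3=-13]  = -11.
Change = 9 − (-11) = 20.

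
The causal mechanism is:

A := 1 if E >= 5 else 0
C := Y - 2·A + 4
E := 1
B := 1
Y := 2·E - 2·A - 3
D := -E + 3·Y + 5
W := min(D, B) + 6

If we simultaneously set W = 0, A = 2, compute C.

-5

Under do(W = 0, A = 2), each intervened variable's structural equation is replaced by its fixed value.
Y = 2·E - 2·A - 3  [with E=1, A=2]  = -5
C = Y - 2·A + 4  [with Y=-5, A=2]  = -5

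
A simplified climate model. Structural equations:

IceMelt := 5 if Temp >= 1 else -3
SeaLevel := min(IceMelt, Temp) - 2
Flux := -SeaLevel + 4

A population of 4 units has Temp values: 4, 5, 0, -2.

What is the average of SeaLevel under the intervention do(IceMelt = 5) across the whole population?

The intervention sets IceMelt=5 in all 4 units regardless of Temp. Recomputing SeaLevel per unit gives 2, 3, -2, -4; average -0.25.

-0.25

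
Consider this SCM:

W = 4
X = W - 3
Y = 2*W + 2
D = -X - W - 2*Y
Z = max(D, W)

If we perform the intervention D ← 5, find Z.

5

Intervening sets D = 5 and removes its equation (D = -X - W - 2*Y).
Z = max(D, W)  [with D=5, W=4]  = 5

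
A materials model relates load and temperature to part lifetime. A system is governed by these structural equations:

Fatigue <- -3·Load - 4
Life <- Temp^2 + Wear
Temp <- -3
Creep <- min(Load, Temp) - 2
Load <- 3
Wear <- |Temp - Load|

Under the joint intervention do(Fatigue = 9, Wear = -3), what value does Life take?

6

Setting Fatigue = 9, Wear = -3 by intervention discards those variables' equations.
Life = Temp^2 + Wear  [with Temp=-3, Wear=-3]  = 6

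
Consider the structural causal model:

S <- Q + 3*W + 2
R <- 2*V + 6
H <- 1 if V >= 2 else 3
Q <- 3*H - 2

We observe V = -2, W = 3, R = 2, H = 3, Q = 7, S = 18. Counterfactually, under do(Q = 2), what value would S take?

The intervention breaks the incoming arrows to Q: Q <- 3*H - 2 no longer applies, and Q = 2.
S = Q + 3*W + 2  [with Q=2, W=3]  = 13

13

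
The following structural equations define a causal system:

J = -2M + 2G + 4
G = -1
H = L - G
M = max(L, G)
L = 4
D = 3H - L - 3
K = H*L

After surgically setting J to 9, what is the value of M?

4

The intervention breaks the incoming arrows to J: J = -2M + 2G + 4 no longer applies, and J = 9.
Since M is not a descendant of the intervened variable, it is unaffected.
M = max(L, G)  [with L=4, G=-1]  = 4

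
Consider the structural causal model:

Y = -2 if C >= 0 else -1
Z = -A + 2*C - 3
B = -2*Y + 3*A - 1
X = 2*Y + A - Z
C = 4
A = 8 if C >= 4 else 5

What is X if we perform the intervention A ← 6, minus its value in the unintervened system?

do(A=6) replaces the equation A = 8 if C >= 4 else 5 with the constant A = 6.
Z = -A + 2*C - 3  [with A=6, C=4]  = -1
Y = -2 if C >= 0 else -1  [with C=4]  = -2
X = 2*Y + A - Z  [with Y=-2, A=6, Z=-1]  = 3
Without intervention: A = 8 if C >= 4 else 5  [with C=4]  = 8; Z = -A + 2*C - 3  [with A=8, C=4]  = -3; Y = -2 if C >= 0 else -1  [with C=4]  = -2; X = 2*Y + A - Z  [with Y=-2, A=8, Z=-3]  = 7.
Change = 3 − 7 = -4.

-4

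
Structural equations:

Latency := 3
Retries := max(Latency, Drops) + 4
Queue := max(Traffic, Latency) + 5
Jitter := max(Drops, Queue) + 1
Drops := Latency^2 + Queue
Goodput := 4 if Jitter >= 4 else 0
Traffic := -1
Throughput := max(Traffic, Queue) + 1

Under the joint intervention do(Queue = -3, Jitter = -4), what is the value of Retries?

10

The joint intervention fixes Queue = -3, Jitter = -4, removing each variable's own equation.
Drops = Latency^2 + Queue  [with Latency=3, Queue=-3]  = 6
Retries = max(Latency, Drops) + 4  [with Latency=3, Drops=6]  = 10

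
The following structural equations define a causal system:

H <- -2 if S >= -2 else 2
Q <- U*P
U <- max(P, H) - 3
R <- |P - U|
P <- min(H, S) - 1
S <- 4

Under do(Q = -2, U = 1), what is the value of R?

Setting Q = -2, U = 1 by intervention discards those variables' equations.
H = -2 if S >= -2 else 2  [with S=4]  = -2
P = min(H, S) - 1  [with H=-2, S=4]  = -3
R = |P - U|  [with P=-3, U=1]  = 4

4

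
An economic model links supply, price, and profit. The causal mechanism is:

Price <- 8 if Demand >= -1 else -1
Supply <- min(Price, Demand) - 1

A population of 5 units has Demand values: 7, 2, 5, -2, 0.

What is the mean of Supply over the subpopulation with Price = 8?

E[Supply|Price=8] averages over only the 4 units with Price=8 (Demand = 7, 2, 5, 0): Supply = 6, 1, 4, -1, mean 2.5.

2.5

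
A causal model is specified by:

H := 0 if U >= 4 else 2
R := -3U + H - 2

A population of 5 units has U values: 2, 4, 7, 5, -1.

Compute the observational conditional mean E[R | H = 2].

Conditioning on H=2 selects the 2 unit(s) with U ∈ {2, -1}. Their R values: -6, 3. Mean = -1.5.

-1.5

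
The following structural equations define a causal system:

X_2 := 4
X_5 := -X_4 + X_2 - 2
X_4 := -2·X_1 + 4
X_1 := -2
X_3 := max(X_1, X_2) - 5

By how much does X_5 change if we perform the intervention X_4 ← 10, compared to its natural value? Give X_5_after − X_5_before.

Intervening sets X_4 = 10 and removes its equation (X_4 := -2·X_1 + 4).
X_5 = -X_4 + X_2 - 2  [with X_4=10, X_2=4]  = -8
Without intervention: X_4 = -2·X_1 + 4  [with X_1=-2]  = 8; X_5 = -X_4 + X_2 - 2  [with X_4=8, X_2=4]  = -6.
Change = -8 − (-6) = -2.

-2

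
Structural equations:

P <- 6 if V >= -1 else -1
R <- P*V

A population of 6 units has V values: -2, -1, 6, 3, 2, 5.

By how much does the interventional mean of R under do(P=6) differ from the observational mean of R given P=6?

-5

Every unit gets P=6 under the intervention. R values become -12, -6, 36, 18, 12, 30; E[R|do(P=6)] = 13.
Observing P=6 restricts to units where P's equation naturally yields 6: V ∈ {-1, 6, 3, 2, 5}. In that subpopulation R = -6, 36, 18, 12, 30, mean 18.
Difference = 13 − 18 = -5.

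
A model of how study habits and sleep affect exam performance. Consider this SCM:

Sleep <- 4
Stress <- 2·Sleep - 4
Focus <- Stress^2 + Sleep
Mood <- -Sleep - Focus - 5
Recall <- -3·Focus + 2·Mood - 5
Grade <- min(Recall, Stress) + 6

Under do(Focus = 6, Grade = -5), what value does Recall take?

-53

The joint intervention fixes Focus = 6, Grade = -5, removing each variable's own equation.
Mood = -Sleep - Focus - 5  [with Sleep=4, Focus=6]  = -15
Recall = -3·Focus + 2·Mood - 5  [with Focus=6, Mood=-15]  = -53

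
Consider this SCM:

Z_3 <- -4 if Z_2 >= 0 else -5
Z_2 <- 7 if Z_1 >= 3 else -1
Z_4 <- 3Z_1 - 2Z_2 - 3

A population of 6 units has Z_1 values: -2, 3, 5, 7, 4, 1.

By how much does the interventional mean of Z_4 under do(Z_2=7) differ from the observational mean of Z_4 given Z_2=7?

-5.25

The intervention sets Z_2=7 in all 6 units regardless of Z_1. Recomputing Z_4 per unit gives -23, -8, -2, 4, -5, -14; average -8.
Conditioning on Z_2=7 selects the 4 unit(s) with Z_1 ∈ {3, 5, 7, 4}. Their Z_4 values: -8, -2, 4, -5. Mean = -2.75.
Difference = -8 − (-2.75) = -5.25.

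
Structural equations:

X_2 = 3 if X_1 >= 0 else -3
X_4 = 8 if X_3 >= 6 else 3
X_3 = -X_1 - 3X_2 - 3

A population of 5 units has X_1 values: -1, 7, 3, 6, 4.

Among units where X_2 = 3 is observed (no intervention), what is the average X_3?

Observing X_2=3 restricts to units where X_2's equation naturally yields 3: X_1 ∈ {7, 3, 6, 4}. In that subpopulation X_3 = -19, -15, -18, -16, mean -17.

-17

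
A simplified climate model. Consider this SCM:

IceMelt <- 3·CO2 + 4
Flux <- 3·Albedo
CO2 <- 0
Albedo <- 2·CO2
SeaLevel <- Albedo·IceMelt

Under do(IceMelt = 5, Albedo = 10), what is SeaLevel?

50

Setting IceMelt = 5, Albedo = 10 by intervention discards those variables' equations.
SeaLevel = Albedo·IceMelt  [with Albedo=10, IceMelt=5]  = 50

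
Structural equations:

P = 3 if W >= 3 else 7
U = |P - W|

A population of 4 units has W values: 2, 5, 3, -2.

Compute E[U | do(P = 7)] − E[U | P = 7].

Under do(P=7), P's equation is replaced by P=7 for every unit. Per-unit U: 5, 2, 4, 9. Mean = 5.
Conditioning on P=7 selects the 2 unit(s) with W ∈ {2, -2}. Their U values: 5, 9. Mean = 7.
Difference = 5 − 7 = -2.

-2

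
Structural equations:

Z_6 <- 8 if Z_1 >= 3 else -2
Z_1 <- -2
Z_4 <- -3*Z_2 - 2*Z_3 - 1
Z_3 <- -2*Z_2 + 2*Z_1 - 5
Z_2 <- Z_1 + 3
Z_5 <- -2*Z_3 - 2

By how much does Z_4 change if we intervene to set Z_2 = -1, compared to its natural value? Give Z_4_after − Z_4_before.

-2

Under do(Z_2=-1), the mechanism Z_2 <- Z_1 + 3 is discarded; Z_2 is fixed at -1.
Z_3 = -2*Z_2 + 2*Z_1 - 5  [with Z_2=-1, Z_1=-2]  = -7
Z_4 = -3*Z_2 - 2*Z_3 - 1  [with Z_2=-1, Z_3=-7]  = 16
Without intervention: Z_2 = Z_1 + 3  [with Z_1=-2]  = 1; Z_3 = -2*Z_2 + 2*Z_1 - 5  [with Z_2=1, Z_1=-2]  = -11; Z_4 = -3*Z_2 - 2*Z_3 - 1  [with Z_2=1, Z_3=-11]  = 18.
Change = 16 − 18 = -2.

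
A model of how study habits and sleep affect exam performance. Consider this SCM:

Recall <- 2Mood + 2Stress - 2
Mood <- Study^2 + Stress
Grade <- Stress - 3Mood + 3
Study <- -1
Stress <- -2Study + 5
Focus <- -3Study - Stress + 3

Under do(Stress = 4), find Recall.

do(Stress=4) replaces the equation Stress <- -2Study + 5 with the constant Stress = 4.
Mood = Study^2 + Stress  [with Study=-1, Stress=4]  = 5
Recall = 2Mood + 2Stress - 2  [with Mood=5, Stress=4]  = 16

16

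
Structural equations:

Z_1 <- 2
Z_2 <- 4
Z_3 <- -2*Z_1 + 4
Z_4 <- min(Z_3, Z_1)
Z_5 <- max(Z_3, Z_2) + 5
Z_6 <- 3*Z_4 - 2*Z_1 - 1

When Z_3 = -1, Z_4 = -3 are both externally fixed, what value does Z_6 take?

Setting Z_3 = -1, Z_4 = -3 by intervention discards those variables' equations.
Z_6 = 3*Z_4 - 2*Z_1 - 1  [with Z_4=-3, Z_1=2]  = -14

-14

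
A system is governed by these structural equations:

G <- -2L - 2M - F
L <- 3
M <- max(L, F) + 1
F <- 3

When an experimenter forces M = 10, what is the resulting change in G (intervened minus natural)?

-12

The intervention breaks the incoming arrows to M: M <- max(L, F) + 1 no longer applies, and M = 10.
G = -2L - 2M - F  [with L=3, M=10, F=3]  = -29
Without intervention: M = max(L, F) + 1  [with L=3, F=3]  = 4; G = -2L - 2M - F  [with L=3, M=4, F=3]  = -17.
Change = -29 − (-17) = -12.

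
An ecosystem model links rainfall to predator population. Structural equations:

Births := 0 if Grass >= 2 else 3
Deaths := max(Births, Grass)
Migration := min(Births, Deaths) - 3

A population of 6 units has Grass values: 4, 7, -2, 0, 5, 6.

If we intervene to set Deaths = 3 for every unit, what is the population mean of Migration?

Every unit gets Deaths=3 under the intervention. Migration values become -3, -3, 0, 0, -3, -3; E[Migration|do(Deaths=3)] = -2.

-2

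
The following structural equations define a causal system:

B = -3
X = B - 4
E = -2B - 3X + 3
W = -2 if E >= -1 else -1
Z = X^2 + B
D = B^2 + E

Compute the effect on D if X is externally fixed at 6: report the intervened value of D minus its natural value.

-39

Under do(X=6), the mechanism X = B - 4 is discarded; X is fixed at 6.
E = -2B - 3X + 3  [with B=-3, X=6]  = -9
D = B^2 + E  [with B=-3, E=-9]  = 0
Without intervention: X = B - 4  [with B=-3]  = -7; E = -2B - 3X + 3  [with B=-3, X=-7]  = 30; D = B^2 + E  [with B=-3, E=30]  = 39.
Change = 0 − 39 = -39.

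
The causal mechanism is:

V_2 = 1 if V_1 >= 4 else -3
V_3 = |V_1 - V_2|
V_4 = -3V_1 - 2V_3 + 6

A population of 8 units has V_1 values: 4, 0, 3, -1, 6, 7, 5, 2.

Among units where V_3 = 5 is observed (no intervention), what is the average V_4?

Conditioning on V_3=5 selects the 2 unit(s) with V_1 ∈ {6, 2}. Their V_4 values: -22, -10. Mean = -16.

-16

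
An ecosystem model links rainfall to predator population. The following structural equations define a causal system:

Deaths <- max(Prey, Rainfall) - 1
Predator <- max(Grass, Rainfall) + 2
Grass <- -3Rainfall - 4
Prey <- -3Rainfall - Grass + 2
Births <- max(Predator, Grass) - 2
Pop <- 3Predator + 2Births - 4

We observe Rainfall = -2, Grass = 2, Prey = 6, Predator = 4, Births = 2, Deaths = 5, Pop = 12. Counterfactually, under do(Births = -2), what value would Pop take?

4

Under do(Births=-2), the mechanism Births <- max(Predator, Grass) - 2 is discarded; Births is fixed at -2.
Grass = -3Rainfall - 4  [with Rainfall=-2]  = 2
Predator = max(Grass, Rainfall) + 2  [with Grass=2, Rainfall=-2]  = 4
Pop = 3Predator + 2Births - 4  [with Predator=4, Births=-2]  = 4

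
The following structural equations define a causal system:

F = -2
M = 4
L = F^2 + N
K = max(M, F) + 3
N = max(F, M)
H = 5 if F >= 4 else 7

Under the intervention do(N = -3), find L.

1

The intervention breaks the incoming arrows to N: N = max(F, M) no longer applies, and N = -3.
L = F^2 + N  [with F=-2, N=-3]  = 1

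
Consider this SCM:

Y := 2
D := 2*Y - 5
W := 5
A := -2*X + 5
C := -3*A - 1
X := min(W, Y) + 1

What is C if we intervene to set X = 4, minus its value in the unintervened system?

6

do(X=4) replaces the equation X := min(W, Y) + 1 with the constant X = 4.
A = -2*X + 5  [with X=4]  = -3
C = -3*A - 1  [with A=-3]  = 8
Without intervention: X = min(W, Y) + 1  [with W=5, Y=2]  = 3; A = -2*X + 5  [with X=3]  = -1; C = -3*A - 1  [with A=-1]  = 2.
Change = 8 − 2 = 6.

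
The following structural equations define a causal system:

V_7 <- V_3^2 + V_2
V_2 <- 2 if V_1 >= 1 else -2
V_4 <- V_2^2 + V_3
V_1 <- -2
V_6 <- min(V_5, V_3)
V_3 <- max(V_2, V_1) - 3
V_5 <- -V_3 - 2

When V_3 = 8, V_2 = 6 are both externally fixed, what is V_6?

Setting V_3 = 8, V_2 = 6 by intervention discards those variables' equations.
V_5 = -V_3 - 2  [with V_3=8]  = -10
V_6 = min(V_5, V_3)  [with V_5=-10, V_3=8]  = -10

-10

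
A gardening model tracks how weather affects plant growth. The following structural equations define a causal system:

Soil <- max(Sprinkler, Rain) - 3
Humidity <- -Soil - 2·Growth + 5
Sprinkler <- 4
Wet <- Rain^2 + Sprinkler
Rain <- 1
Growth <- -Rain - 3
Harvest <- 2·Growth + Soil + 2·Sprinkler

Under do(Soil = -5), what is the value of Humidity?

The intervention breaks the incoming arrows to Soil: Soil <- max(Sprinkler, Rain) - 3 no longer applies, and Soil = -5.
Growth = -Rain - 3  [with Rain=1]  = -4
Humidity = -Soil - 2·Growth + 5  [with Soil=-5, Growth=-4]  = 18

18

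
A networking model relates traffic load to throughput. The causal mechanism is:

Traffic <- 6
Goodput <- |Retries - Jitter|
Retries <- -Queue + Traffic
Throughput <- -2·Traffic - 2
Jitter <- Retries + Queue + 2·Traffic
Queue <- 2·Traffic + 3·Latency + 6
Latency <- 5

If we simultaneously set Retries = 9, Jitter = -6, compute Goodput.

Under do(Retries = 9, Jitter = -6), each intervened variable's structural equation is replaced by its fixed value.
Goodput = |Retries - Jitter|  [with Retries=9, Jitter=-6]  = 15

15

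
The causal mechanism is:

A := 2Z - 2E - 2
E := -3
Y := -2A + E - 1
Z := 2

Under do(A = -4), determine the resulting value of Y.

The intervention breaks the incoming arrows to A: A := 2Z - 2E - 2 no longer applies, and A = -4.
Y = -2A + E - 1  [with A=-4, E=-3]  = 4

4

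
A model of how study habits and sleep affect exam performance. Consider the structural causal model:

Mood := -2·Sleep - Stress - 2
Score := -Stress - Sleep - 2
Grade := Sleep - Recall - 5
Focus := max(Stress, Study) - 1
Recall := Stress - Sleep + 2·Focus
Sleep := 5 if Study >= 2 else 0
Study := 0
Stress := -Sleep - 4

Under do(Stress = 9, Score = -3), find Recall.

Under do(Stress = 9, Score = -3), each intervened variable's structural equation is replaced by its fixed value.
Sleep = 5 if Study >= 2 else 0  [with Study=0]  = 0
Focus = max(Stress, Study) - 1  [with Stress=9, Study=0]  = 8
Recall = Stress - Sleep + 2·Focus  [with Stress=9, Sleep=0, Focus=8]  = 25

25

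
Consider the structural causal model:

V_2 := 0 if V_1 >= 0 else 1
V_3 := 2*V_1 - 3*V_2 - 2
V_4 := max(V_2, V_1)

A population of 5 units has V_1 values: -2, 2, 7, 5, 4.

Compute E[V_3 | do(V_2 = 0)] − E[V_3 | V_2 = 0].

-2.6

Every unit gets V_2=0 under the intervention. V_3 values become -6, 2, 12, 8, 6; E[V_3|do(V_2=0)] = 4.4.
E[V_3|V_2=0] averages over only the 4 units with V_2=0 (V_1 = 2, 7, 5, 4): V_3 = 2, 12, 8, 6, mean 7.
Difference = 4.4 − 7 = -2.6.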